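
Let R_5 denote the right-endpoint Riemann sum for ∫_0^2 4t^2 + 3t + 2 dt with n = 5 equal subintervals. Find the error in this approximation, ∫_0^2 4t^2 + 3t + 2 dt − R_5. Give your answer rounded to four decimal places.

-4.6133

Exact integral: ∫_0^2 f(t) dt ≈ 20.666667.
R_5 = 25.28.
Error ≈ 20.666667 − 25.28 ≈ -4.6133.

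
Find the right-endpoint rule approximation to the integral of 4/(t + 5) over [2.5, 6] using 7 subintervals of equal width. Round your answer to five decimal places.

Δt = (6 − 2.5)/7 = 0.5.
Right endpoints: 3, 3.5, 4, 4.5, 5, 5.5, 6.
f(3) = 0.5, f(3.5) = 8/17, f(4) = 4/9, f(4.5) = 8/19, f(5) = 0.4, f(5.5) = 8/21, f(6) = 4/11.
Sum = Δt · [f(3) + f(3.5) + f(4) + ...].
Sum ≈ 1.49034.

1.49034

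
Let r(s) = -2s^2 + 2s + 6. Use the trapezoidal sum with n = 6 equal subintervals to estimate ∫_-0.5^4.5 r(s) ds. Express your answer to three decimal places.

Δs = (4.5 − (-0.5))/6 = 5/6.
r(-0.5) = 4.5, r(1/3) = 58/9, r(7/6) = 101/18, r(2) = 2, r(17/6) = -79/18, r(11/3) = -122/9, r(4.5) = -25.5.
T_6 = (Δs/2)·[r(s_0) + 2r(s_1) + ... + 2r(s_{5}) + r(s_6)].
Sum ≈ -11.991.

-11.991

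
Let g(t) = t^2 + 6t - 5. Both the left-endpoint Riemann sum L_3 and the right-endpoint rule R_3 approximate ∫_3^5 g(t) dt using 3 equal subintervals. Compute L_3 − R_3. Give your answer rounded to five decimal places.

-18.66667

L_3 ≈ 61.4814815.
R_3 ≈ 80.1481481.
L_3 − R_3 ≈ -18.66667.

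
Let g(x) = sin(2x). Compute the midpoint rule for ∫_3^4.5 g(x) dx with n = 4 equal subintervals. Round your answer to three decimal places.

Δx = (4.5 − 3)/4 = 0.375.
Midpoints: 3.1875, 3.5625, 3.9375, 4.3125.
g(3.1875) ≈ 0.092, g(3.5625) ≈ 0.746, g(3.9375) ≈ 1.000, g(4.3125) ≈ 0.717.
Sum = Δx · [g(3.1875) + g(3.5625) + g(3.9375) + g(4.3125)].
Sum ≈ 0.958.

0.958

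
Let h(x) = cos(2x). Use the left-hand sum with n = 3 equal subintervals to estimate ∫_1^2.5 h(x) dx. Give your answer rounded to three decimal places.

Δx = (2.5 − 1)/3 = 0.5.
Left endpoints: 1, 1.5, 2.
h(1) ≈ -0.416, h(1.5) ≈ -0.990, h(2) ≈ -0.654.
Sum = Δx · [h(1) + h(1.5) + h(2)].
Sum ≈ -1.030.

-1.030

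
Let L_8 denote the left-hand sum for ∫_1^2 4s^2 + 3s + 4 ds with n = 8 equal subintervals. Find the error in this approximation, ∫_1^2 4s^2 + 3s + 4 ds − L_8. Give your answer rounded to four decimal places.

Exact integral: ∫_1^2 f(s) ds ≈ 17.833333.
L_8 = 16.90625.
Error ≈ 17.833333 − 16.90625 ≈ 0.9271.

0.9271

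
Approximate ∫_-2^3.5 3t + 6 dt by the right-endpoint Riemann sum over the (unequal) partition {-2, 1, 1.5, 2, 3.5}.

63

Subinterval widths: 3, 0.5, 0.5, 1.5.
Right endpoints: 1, 1.5, 2, 3.5.
f(1) = 9, f(1.5) = 10.5, f(2) = 12, f(3.5) = 16.5.
Sum = Σ Δt_i · f(t_i).
Sum = 63.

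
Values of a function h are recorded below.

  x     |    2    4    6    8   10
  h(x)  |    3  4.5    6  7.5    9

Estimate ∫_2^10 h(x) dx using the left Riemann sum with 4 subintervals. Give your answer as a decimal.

42

Δx = 2.
Sum = 2·[3 + 4.5 + 6 + 7.5] = 42.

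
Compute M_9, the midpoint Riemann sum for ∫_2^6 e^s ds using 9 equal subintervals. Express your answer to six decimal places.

Δs = (6 − 2)/9 = 4/9.
Midpoints: 20/9, 8/3, 28/9, 32/9, 4, 40/9, 44/9, 16/3, 52/9.
f(20/9) ≈ 9.227814, f(8/3) ≈ 14.391916, f(28/9) ≈ 22.445971, f(32/9) ≈ 35.007263, f(4) ≈ 54.598150, f(40/9) ≈ 85.152558, f(44/9) ≈ 132.805930, f(16/3) ≈ 207.127249, f(52/9) ≈ 323.040524.
Sum = Δs · [f(20/9) + f(8/3) + f(28/9) + ...].
Sum ≈ 392.798833.

392.798833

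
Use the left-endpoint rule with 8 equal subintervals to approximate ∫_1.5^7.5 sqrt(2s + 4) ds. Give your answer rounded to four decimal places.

20.7836

Δs = (7.5 − 1.5)/8 = 0.75.
Left endpoints: 1.5, 2.25, 3, 3.75, 4.5, 5.25, 6, 6.75.
f(1.5) ≈ 2.6458, f(2.25) ≈ 2.9155, f(3) ≈ 3.1623, f(3.75) ≈ 3.3912, f(4.5) ≈ 3.6056, f(5.25) ≈ 3.8079, f(6) ≈ 4.0000, f(6.75) ≈ 4.1833.
Sum = Δs · [f(1.5) + f(2.25) + f(3) + ...].
Sum ≈ 20.7836.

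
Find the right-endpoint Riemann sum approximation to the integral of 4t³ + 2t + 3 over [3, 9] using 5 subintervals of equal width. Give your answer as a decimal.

8365.68

Δt = (9 − 3)/5 = 1.2.
Right endpoints: 4.2, 5.4, 6.6, 7.8, 9.
f(4.2) = 307.752, f(5.4) = 643.656, f(6.6) = 1166.184, f(7.8) = 1916.808, f(9) = 2937.
Sum = Δt · [f(4.2) + f(5.4) + f(6.6) + f(7.8) + f(9)].
Sum = 8365.68.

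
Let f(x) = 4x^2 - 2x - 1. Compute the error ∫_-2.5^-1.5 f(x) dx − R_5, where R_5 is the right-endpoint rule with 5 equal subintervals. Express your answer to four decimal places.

Exact integral: ∫_-2.5^-1.5 f(x) dx ≈ 19.333333.
R_5 = 17.56.
Error ≈ 19.333333 − 17.56 ≈ 1.7733.

1.7733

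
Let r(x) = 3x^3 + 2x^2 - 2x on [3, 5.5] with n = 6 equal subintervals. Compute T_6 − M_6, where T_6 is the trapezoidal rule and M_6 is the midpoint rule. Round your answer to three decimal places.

T_6 ≈ 700.12514.
M_6 ≈ 695.75774.
T_6 − M_6 ≈ 4.367.

4.367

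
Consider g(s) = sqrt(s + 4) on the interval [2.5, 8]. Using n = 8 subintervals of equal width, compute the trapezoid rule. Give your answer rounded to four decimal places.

16.6629

Δs = (8 − 2.5)/8 = 0.6875.
g(2.5) ≈ 2.5495, g(3.1875) ≈ 2.6810, g(3.875) ≈ 2.8062, g(4.5625) ≈ 2.9262, g(5.25) ≈ 3.0414, g(5.9375) ≈ 3.1524, g(6.625) ≈ 3.2596, g(7.3125) ≈ 3.3634, g(8) ≈ 3.4641.
T_8 = (Δs/2)·[g(s_0) + 2g(s_1) + ... + 2g(s_{7}) + g(s_8)].
Sum ≈ 16.6629.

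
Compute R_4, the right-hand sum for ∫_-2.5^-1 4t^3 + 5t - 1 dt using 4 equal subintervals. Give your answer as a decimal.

-41.05078125

Δt = (-1 − (-2.5))/4 = 0.375.
Right endpoints: -2.125, -1.75, -1.375, -1.
f(-2.125) = -50.0078125, f(-1.75) = -31.1875, f(-1.375) = -18.2734375, f(-1) = -10.
Sum = Δt · [f(-2.125) + f(-1.75) + f(-1.375) + f(-1)].
Sum = -41.05078125.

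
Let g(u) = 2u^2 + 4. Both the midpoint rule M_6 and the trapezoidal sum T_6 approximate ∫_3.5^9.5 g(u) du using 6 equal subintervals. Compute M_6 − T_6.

M_6 = 566.
T_6 = 569.
M_6 − T_6 = -3.

-3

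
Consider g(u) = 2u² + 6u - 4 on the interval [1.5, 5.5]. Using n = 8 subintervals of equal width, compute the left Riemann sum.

157

Δu = (5.5 − 1.5)/8 = 0.5.
Left endpoints: 1.5, 2, 2.5, 3, 3.5, 4, 4.5, 5.
g(1.5) = 9.5, g(2) = 16, g(2.5) = 23.5, g(3) = 32, g(3.5) = 41.5, g(4) = 52, g(4.5) = 63.5, g(5) = 76.
Sum = Δu · [g(1.5) + g(2) + g(2.5) + ...].
Sum = 157.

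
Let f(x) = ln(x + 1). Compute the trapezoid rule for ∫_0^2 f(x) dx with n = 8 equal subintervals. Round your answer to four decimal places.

Δx = (2 − 0)/8 = 0.25.
f(0) ≈ 0.0000, f(0.25) ≈ 0.2231, f(0.5) ≈ 0.4055, f(0.75) ≈ 0.5596, f(1) ≈ 0.6931, f(1.25) ≈ 0.8109, f(1.5) ≈ 0.9163, f(1.75) ≈ 1.0116, f(2) ≈ 1.0986.
T_8 = (Δx/2)·[f(x_0) + 2f(x_1) + ... + 2f(x_{7}) + f(x_8)].
Sum ≈ 1.2924.

1.2924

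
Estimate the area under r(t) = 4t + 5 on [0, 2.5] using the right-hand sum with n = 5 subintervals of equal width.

27.5

Δt = (2.5 − 0)/5 = 0.5.
Right endpoints: 0.5, 1, 1.5, 2, 2.5.
r(0.5) = 7, r(1) = 9, r(1.5) = 11, r(2) = 13, r(2.5) = 15.
Sum = Δt · [r(0.5) + r(1) + r(1.5) + r(2) + r(2.5)].
Sum = 27.5.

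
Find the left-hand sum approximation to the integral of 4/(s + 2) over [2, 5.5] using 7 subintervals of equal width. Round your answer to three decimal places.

2.635

Δs = (5.5 − 2)/7 = 0.5.
Left endpoints: 2, 2.5, 3, 3.5, 4, 4.5, 5.
f(2) = 1, f(2.5) = 8/9, f(3) = 0.8, f(3.5) = 8/11, f(4) = 2/3, f(4.5) = 8/13, f(5) = 4/7.
Sum = Δs · [f(2) + f(2.5) + f(3) + ...].
Sum ≈ 2.635.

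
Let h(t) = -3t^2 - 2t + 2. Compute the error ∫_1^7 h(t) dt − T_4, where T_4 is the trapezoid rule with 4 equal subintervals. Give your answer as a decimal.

Exact integral: ∫_1^7 h(t) dt = -378.
T_4 = -384.75.
Error = -378 − (-384.75) = 6.75.

6.75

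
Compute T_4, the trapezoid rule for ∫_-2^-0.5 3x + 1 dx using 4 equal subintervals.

Δx = (-0.5 − (-2))/4 = 0.375.
f(-2) = -5, f(-1.625) = -3.875, f(-1.25) = -2.75, f(-0.875) = -1.625, f(-0.5) = -0.5.
T_4 = (Δx/2)·[f(x_0) + 2f(x_1) + 2f(x_2) + 2f(x_3) + f(x_4)].
Sum = -4.125.

-4.125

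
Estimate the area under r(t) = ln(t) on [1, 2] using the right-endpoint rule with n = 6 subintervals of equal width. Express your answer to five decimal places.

0.44290

Δt = (2 − 1)/6 = 1/6.
Right endpoints: 7/6, 4/3, 1.5, 5/3, 11/6, 2.
r(7/6) ≈ 0.15415, r(4/3) ≈ 0.28768, r(1.5) ≈ 0.40547, r(5/3) ≈ 0.51083, r(11/6) ≈ 0.60614, r(2) ≈ 0.69315.
Sum = Δt · [r(7/6) + r(4/3) + r(1.5) + ...].
Sum ≈ 0.44290.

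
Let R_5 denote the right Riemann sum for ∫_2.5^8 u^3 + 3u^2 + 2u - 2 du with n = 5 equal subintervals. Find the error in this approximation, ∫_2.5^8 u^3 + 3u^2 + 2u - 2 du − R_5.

Exact integral: ∫_2.5^8 f(u) du = 1557.359375.
R_5 = 1952.5.
Error = 1557.359375 − 1952.5 = -395.140625.

-395.140625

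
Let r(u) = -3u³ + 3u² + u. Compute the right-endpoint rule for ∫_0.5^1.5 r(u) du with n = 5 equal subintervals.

0.185

Δu = (1.5 − 0.5)/5 = 0.2.
Right endpoints: 0.7, 0.9, 1.1, 1.3, 1.5.
r(0.7) = 1.141, r(0.9) = 1.143, r(1.1) = 0.737, r(1.3) = -0.221, r(1.5) = -1.875.
Sum = Δu · [r(0.7) + r(0.9) + r(1.1) + r(1.3) + r(1.5)].
Sum = 0.185.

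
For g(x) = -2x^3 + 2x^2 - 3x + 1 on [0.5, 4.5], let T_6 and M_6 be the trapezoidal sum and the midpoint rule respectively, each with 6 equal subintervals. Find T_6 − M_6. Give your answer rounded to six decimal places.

-5.777778

T_6 ≈ -174.18518519.
M_6 ≈ -168.40740741.
T_6 − M_6 ≈ -5.777778.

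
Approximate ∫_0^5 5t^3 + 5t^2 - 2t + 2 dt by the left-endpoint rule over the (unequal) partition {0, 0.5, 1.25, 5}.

67.19921875

Subinterval widths: 0.5, 0.75, 3.75.
Left endpoints: 0, 0.5, 1.25.
f(0) = 2, f(0.5) = 2.875, f(1.25) = 17.078125.
Sum = Σ Δt_i · f(t_i).
Sum = 67.19921875.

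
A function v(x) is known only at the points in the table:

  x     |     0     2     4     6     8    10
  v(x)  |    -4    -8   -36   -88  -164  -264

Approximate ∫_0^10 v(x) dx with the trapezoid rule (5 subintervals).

-860

Δx = 2.
T_5 = (2/2)·[(-4) + 2·(-8) + 2·(-36) + 2·(-88) + 2·(-164) + (-264)] = -860.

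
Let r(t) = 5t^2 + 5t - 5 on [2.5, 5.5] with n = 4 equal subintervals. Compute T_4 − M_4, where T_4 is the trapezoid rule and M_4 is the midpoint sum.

2.109375

T_4 = 297.65625.
M_4 = 295.546875.
T_4 − M_4 = 2.109375.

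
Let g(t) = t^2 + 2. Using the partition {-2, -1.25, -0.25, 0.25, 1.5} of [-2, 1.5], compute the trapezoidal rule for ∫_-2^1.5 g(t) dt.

Subinterval widths: 0.75, 1, 0.5, 1.25.
g(-2) = 6, g(-1.25) = 3.5625, g(-0.25) = 2.0625, g(0.25) = 2.0625, g(1.5) = 4.25.
On each subinterval the trapezoid contributes (Δt_i/2)·[g(t_{i-1}) + g(t_i)].
Sum = 11.375.

11.375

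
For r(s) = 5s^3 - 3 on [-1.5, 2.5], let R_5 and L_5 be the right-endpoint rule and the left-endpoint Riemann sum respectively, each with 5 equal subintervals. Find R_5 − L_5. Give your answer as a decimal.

76

R_5 = 71.7.
L_5 = -4.3.
R_5 − L_5 = 76.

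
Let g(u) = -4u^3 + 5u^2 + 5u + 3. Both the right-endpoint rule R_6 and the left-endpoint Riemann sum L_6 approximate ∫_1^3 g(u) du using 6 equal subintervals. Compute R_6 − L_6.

R_6 ≈ -20.370370.
L_6 ≈ -2.370370.
R_6 − L_6 = -18.

-18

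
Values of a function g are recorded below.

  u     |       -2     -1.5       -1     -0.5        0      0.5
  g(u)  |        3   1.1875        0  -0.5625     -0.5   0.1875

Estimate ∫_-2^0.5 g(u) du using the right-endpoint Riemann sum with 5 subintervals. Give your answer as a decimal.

0.15625

Δu = 0.5.
Sum = 0.5·[1.1875 + 0 + (-0.5625) + (-0.5) + 0.1875] = 0.15625.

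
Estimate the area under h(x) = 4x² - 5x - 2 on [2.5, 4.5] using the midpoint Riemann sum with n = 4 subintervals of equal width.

Δx = (4.5 − 2.5)/4 = 0.5.
Midpoints: 2.75, 3.25, 3.75, 4.25.
h(2.75) = 14.5, h(3.25) = 24, h(3.75) = 35.5, h(4.25) = 49.
Sum = Δx · [h(2.75) + h(3.25) + h(3.75) + h(4.25)].
Sum = 61.5.

61.5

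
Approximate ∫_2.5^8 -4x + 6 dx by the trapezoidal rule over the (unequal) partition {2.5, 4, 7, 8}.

Subinterval widths: 1.5, 3, 1.
f(2.5) = -4, f(4) = -10, f(7) = -22, f(8) = -26.
On each subinterval the trapezoid contributes (Δx_i/2)·[f(x_{i-1}) + f(x_i)].
Sum = -82.5.

-82.5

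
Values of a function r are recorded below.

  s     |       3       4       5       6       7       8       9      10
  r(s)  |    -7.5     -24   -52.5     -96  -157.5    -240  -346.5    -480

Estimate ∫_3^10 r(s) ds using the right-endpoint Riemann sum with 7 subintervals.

Δs = 1.
Sum = 1·[(-24) + (-52.5) + (-96) + (-157.5) + (-240) + (-346.5) + (-480)] = -1396.5.

-1396.5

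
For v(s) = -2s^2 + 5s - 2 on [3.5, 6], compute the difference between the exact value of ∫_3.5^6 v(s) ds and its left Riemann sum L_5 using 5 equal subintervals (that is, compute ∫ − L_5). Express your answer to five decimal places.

-8.54167

Exact integral: ∫_3.5^6 v(s) ds ≈ -61.0416667.
L_5 = -52.5.
Error ≈ -61.0416667 − (-52.5) ≈ -8.54167.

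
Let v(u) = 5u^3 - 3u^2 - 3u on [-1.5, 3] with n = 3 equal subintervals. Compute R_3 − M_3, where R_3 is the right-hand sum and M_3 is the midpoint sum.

109.4765625

R_3 = 156.9375.
M_3 = 47.4609375.
R_3 − M_3 = 109.4765625.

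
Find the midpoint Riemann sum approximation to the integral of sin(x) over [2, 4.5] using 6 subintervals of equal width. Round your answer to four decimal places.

Δx = (4.5 − 2)/6 = 5/12.
Midpoints: 53/24, 2.625, 73/24, 83/24, 3.875, 103/24.
f(53/24) ≈ 0.8036, f(2.625) ≈ 0.4939, f(73/24) ≈ 0.0998, f(83/24) ≈ -0.3115, f(3.875) ≈ -0.6694, f(103/24) ≈ -0.9128.
Sum = Δx · [f(53/24) + f(2.625) + f(73/24) + ...].
Sum ≈ -0.2068.

-0.2068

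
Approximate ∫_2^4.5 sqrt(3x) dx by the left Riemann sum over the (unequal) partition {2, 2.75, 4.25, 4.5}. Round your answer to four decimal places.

7.0382

Subinterval widths: 0.75, 1.5, 0.25.
Left endpoints: 2, 2.75, 4.25.
f(2) ≈ 2.4495, f(2.75) ≈ 2.8723, f(4.25) ≈ 3.5707.
Sum = Σ Δx_i · f(x_i).
Sum ≈ 7.0382.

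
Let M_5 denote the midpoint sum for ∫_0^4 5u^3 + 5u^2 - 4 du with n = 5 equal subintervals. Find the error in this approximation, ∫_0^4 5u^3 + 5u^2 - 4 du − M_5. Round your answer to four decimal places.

7.4667

Exact integral: ∫_0^4 f(u) du ≈ 410.666667.
M_5 = 403.2.
Error ≈ 410.666667 − 403.2 ≈ 7.4667.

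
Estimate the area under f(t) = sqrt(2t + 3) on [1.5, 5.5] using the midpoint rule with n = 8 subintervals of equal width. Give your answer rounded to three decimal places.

Δt = (5.5 − 1.5)/8 = 0.5.
Midpoints: 1.75, 2.25, 2.75, 3.25, 3.75, 4.25, 4.75, 5.25.
f(1.75) ≈ 2.550, f(2.25) ≈ 2.739, f(2.75) ≈ 2.915, f(3.25) ≈ 3.082, f(3.75) ≈ 3.240, f(4.25) ≈ 3.391, f(4.75) ≈ 3.536, f(5.25) ≈ 3.674.
Sum = Δt · [f(1.75) + f(2.25) + f(2.75) + ...].
Sum ≈ 12.564.

12.564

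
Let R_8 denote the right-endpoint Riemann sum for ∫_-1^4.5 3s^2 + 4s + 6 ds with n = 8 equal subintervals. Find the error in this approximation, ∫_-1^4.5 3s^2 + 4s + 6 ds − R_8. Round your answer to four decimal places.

-28.7139

Exact integral: ∫_-1^4.5 f(s) ds = 163.625.
R_8 ≈ 192.338867.
Error ≈ 163.625 − 192.338867 ≈ -28.7139.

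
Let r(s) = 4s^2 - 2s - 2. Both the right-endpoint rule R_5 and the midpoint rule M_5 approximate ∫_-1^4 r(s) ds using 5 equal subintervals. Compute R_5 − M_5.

30

R_5 = 90.
M_5 = 60.
R_5 − M_5 = 30.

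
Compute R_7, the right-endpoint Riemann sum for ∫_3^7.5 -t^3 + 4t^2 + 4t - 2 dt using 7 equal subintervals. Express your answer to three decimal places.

Δt = (7.5 − 3)/7 = 9/14.
Right endpoints: 51/14, 30/7, 69/14, 39/7, 87/14, 48/7, 7.5.
f(51/14) = 47501/2744, f(30/7) = 3394/343, f(69/14) = -13285/2744, f(39/7) = -9773/343, f(87/14) = -171919/2744, f(48/7) = -37358/343, f(7.5) = -168.875.
Sum = Δt · [f(51/14) + f(30/7) + f(69/14) + ...].
Sum ≈ -222.796.

-222.796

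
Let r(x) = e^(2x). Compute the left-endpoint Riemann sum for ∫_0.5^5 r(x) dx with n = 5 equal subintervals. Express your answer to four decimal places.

3925.2983

Δx = (5 − 0.5)/5 = 0.9.
Left endpoints: 0.5, 1.4, 2.3, 3.2, 4.1.
r(0.5) ≈ 2.7183, r(1.4) ≈ 16.4446, r(2.3) ≈ 99.4843, r(3.2) ≈ 601.8450, r(4.1) ≈ 3640.9503.
Sum = Δx · [r(0.5) + r(1.4) + r(2.3) + r(3.2) + r(4.1)].
Sum ≈ 3925.2983.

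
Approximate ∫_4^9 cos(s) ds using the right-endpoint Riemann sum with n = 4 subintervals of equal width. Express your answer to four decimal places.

Δs = (9 − 4)/4 = 1.25.
Right endpoints: 5.25, 6.5, 7.75, 9.
f(5.25) ≈ 0.5121, f(6.5) ≈ 0.9766, f(7.75) ≈ 0.1038, f(9) ≈ -0.9111.
Sum = Δs · [f(5.25) + f(6.5) + f(7.75) + f(9)].
Sum ≈ 0.8517.

0.8517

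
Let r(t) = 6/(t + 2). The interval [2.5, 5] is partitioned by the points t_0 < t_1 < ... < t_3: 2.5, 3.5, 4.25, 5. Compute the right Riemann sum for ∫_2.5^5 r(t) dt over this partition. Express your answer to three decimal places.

Subinterval widths: 1, 0.75, 0.75.
Right endpoints: 3.5, 4.25, 5.
r(3.5) = 12/11, r(4.25) = 0.96, r(5) = 6/7.
Sum = Σ Δt_i · r(t_i).
Sum ≈ 2.454.

2.454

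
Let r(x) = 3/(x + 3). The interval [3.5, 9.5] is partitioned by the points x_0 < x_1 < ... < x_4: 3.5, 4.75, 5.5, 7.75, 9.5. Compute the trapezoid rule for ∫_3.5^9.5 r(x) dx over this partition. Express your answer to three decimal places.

Subinterval widths: 1.25, 0.75, 2.25, 1.75.
r(3.5) = 6/13, r(4.75) = 12/31, r(5.5) = 6/17, r(7.75) = 12/43, r(9.5) = 0.24.
On each subinterval the trapezoid contributes (Δx_i/2)·[r(x_{i-1}) + r(x_i)].
Sum ≈ 1.973.

1.973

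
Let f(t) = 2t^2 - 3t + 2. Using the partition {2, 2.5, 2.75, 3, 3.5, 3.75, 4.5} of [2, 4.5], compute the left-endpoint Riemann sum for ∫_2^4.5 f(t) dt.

29.625

Subinterval widths: 0.5, 0.25, 0.25, 0.5, 0.25, 0.75.
Left endpoints: 2, 2.5, 2.75, 3, 3.5, 3.75.
f(2) = 4, f(2.5) = 7, f(2.75) = 8.875, f(3) = 11, f(3.5) = 16, f(3.75) = 18.875.
Sum = Σ Δt_i · f(t_i).
Sum = 29.625.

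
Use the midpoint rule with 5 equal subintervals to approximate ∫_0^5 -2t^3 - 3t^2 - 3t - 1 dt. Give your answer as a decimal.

Δt = (5 − 0)/5 = 1.
Midpoints: 0.5, 1.5, 2.5, 3.5, 4.5.
f(0.5) = -3.5, f(1.5) = -19, f(2.5) = -58.5, f(3.5) = -134, f(4.5) = -257.5.
Sum = Δt · [f(0.5) + f(1.5) + f(2.5) + f(3.5) + f(4.5)].
Sum = -472.5.

-472.5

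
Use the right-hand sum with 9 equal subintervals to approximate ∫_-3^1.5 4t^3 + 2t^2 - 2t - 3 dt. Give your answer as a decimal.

-39

Δt = (1.5 − (-3))/9 = 0.5.
Right endpoints: -2.5, -2, -1.5, -1, -0.5, 0, 0.5, 1, 1.5.
f(-2.5) = -48, f(-2) = -23, f(-1.5) = -9, f(-1) = -3, f(-0.5) = -2, f(0) = -3, f(0.5) = -3, f(1) = 1, f(1.5) = 12.
Sum = Δt · [f(-2.5) + f(-2) + f(-1.5) + ...].
Sum = -39.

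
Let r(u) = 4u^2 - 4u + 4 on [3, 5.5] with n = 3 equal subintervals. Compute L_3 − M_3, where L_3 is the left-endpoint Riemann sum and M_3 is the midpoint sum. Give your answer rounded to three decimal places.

L_3 ≈ 123.24074.
M_3 ≈ 152.75463.
L_3 − M_3 ≈ -29.514.

-29.514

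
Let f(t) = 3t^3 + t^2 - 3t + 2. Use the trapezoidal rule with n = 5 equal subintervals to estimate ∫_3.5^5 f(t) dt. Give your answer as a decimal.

Δt = (5 − 3.5)/5 = 0.3.
f(3.5) = 132.375, f(3.8) = 169.656, f(4.1) = 213.273, f(4.4) = 263.712, f(4.7) = 321.459, f(5) = 387.
T_5 = (Δt/2)·[f(t_0) + 2f(t_1) + ... + 2f(t_{4}) + f(t_5)].
Sum = 368.33625.

368.33625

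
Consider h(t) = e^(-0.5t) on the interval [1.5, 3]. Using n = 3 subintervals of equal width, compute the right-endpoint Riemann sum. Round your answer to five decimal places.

0.43876

Δt = (3 − 1.5)/3 = 0.5.
Right endpoints: 2, 2.5, 3.
h(2) ≈ 0.36788, h(2.5) ≈ 0.28650, h(3) ≈ 0.22313.
Sum = Δt · [h(2) + h(2.5) + h(3)].
Sum ≈ 0.43876.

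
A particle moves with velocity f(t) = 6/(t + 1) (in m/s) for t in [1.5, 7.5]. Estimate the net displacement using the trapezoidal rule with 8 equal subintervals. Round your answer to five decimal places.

Δt = (7.5 − 1.5)/8 = 0.75.
f(1.5) = 2.4, f(2.25) = 24/13, f(3) = 1.5, f(3.75) = 24/19, f(4.5) = 12/11, f(5.25) = 0.96, f(6) = 6/7, f(6.75) = 24/31, f(7.5) = 12/17.
T_8 = (Δt/2)·[f(t_0) + 2f(t_1) + ... + 2f(t_{7}) + f(t_8)].
Sum ≈ 7.38337.

7.38337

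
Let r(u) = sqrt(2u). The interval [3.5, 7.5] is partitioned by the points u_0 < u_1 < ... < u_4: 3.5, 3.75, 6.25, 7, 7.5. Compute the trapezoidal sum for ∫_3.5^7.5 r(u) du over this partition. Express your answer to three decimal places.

13.148

Subinterval widths: 0.25, 2.5, 0.75, 0.5.
r(3.5) ≈ 2.646, r(3.75) ≈ 2.739, r(6.25) ≈ 3.536, r(7) ≈ 3.742, r(7.5) ≈ 3.873.
On each subinterval the trapezoid contributes (Δu_i/2)·[r(u_{i-1}) + r(u_i)].
Sum ≈ 13.148.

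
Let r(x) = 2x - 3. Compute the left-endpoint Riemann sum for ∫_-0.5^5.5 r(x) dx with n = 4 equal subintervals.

3

Δx = (5.5 − (-0.5))/4 = 1.5.
Left endpoints: -0.5, 1, 2.5, 4.
r(-0.5) = -4, r(1) = -1, r(2.5) = 2, r(4) = 5.
Sum = Δx · [r(-0.5) + r(1) + r(2.5) + r(4)].
Sum = 3.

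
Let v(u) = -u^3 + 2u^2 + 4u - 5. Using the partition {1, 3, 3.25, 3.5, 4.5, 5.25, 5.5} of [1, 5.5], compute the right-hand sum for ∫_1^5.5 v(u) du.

-122.671875

Subinterval widths: 2, 0.25, 0.25, 1, 0.75, 0.25.
Right endpoints: 3, 3.25, 3.5, 4.5, 5.25, 5.5.
v(3) = -2, v(3.25) = -5.203125, v(3.5) = -9.375, v(4.5) = -37.625, v(5.25) = -73.578125, v(5.5) = -88.875.
Sum = Σ Δu_i · v(u_i).
Sum = -122.671875.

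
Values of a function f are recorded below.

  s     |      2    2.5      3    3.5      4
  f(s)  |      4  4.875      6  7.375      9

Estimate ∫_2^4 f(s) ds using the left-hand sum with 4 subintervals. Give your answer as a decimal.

Δs = 0.5.
Sum = 0.5·[4 + 4.875 + 6 + 7.375] = 11.125.

11.125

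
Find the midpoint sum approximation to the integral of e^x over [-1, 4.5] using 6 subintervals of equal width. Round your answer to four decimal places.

86.5857

Δx = (4.5 − (-1))/6 = 11/12.
Midpoints: -13/24, 0.375, 31/24, 53/24, 3.125, 97/24.
f(-13/24) ≈ 0.5818, f(0.375) ≈ 1.4550, f(31/24) ≈ 3.6388, f(53/24) ≈ 9.1005, f(3.125) ≈ 22.7599, f(97/24) ≈ 56.9211.
Sum = Δx · [f(-13/24) + f(0.375) + f(31/24) + ...].
Sum ≈ 86.5857.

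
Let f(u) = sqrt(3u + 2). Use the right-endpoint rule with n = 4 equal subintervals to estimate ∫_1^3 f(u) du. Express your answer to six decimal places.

5.888384

Δu = (3 − 1)/4 = 0.5.
Right endpoints: 1.5, 2, 2.5, 3.
f(1.5) ≈ 2.549510, f(2) ≈ 2.828427, f(2.5) ≈ 3.082207, f(3) ≈ 3.316625.
Sum = Δu · [f(1.5) + f(2) + f(2.5) + f(3)].
Sum ≈ 5.888384.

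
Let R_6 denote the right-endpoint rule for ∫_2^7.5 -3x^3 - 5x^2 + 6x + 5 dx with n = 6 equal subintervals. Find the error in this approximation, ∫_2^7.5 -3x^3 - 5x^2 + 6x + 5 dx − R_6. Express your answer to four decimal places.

Exact integral: ∫_2^7.5 f(x) dx ≈ -2866.588542.
R_6 ≈ -3577.060909.
Error ≈ -2866.588542 − (-3577.060909) ≈ 710.4724.

710.4724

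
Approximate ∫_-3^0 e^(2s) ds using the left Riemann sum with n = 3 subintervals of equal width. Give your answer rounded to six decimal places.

Δs = (0 − (-3))/3 = 1.
Left endpoints: -3, -2, -1.
f(-3) ≈ 0.002479, f(-2) ≈ 0.018316, f(-1) ≈ 0.135335.
Sum = Δs · [f(-3) + f(-2) + f(-1)].
Sum ≈ 0.156130.

0.156130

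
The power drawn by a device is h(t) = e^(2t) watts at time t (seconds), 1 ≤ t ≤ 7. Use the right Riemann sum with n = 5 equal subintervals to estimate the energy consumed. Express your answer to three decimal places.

1587094.213

Δt = (7 − 1)/5 = 1.2.
Right endpoints: 2.2, 3.4, 4.6, 5.8, 7.
h(2.2) ≈ 81.451, h(3.4) ≈ 897.847, h(4.6) ≈ 9897.129, h(5.8) ≈ 109097.799, h(7) ≈ 1202604.284.
Sum = Δt · [h(2.2) + h(3.4) + h(4.6) + h(5.8) + h(7)].
Sum ≈ 1587094.213.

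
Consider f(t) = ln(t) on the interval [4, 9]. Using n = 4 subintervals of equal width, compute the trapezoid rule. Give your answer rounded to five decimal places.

9.21185

Δt = (9 − 4)/4 = 1.25.
f(4) ≈ 1.38629, f(5.25) ≈ 1.65823, f(6.5) ≈ 1.87180, f(7.75) ≈ 2.04769, f(9) ≈ 2.19722.
T_4 = (Δt/2)·[f(t_0) + 2f(t_1) + 2f(t_2) + 2f(t_3) + f(t_4)].
Sum ≈ 9.21185.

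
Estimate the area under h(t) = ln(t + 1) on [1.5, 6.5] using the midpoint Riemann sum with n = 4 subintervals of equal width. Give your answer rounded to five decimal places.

Δt = (6.5 − 1.5)/4 = 1.25.
Midpoints: 2.125, 3.375, 4.625, 5.875.
h(2.125) ≈ 1.13943, h(3.375) ≈ 1.47591, h(4.625) ≈ 1.72722, h(5.875) ≈ 1.92789.
Sum = Δt · [h(2.125) + h(3.375) + h(4.625) + h(5.875)].
Sum ≈ 7.83807.

7.83807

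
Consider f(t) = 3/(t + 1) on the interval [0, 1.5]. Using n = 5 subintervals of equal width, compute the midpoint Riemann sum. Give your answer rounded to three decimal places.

2.740

Δt = (1.5 − 0)/5 = 0.3.
Midpoints: 0.15, 0.45, 0.75, 1.05, 1.35.
f(0.15) = 60/23, f(0.45) = 60/29, f(0.75) = 12/7, f(1.05) = 60/41, f(1.35) = 60/47.
Sum = Δt · [f(0.15) + f(0.45) + f(0.75) + f(1.05) + f(1.35)].
Sum ≈ 2.740.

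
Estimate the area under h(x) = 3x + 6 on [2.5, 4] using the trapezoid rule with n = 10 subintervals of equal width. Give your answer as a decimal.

23.625

Δx = (4 − 2.5)/10 = 0.15.
h(2.5) = 13.5, h(2.65) = 13.95, h(2.8) = 14.4, h(2.95) = 14.85, h(3.1) = 15.3, h(3.25) = 15.75, h(3.4) = 16.2, h(3.55) = 16.65, h(3.7) = 17.1, h(3.85) = 17.55, h(4) = 18.
T_10 = (Δx/2)·[h(x_0) + 2h(x_1) + ... + 2h(x_{9}) + h(x_10)].
Sum = 23.625.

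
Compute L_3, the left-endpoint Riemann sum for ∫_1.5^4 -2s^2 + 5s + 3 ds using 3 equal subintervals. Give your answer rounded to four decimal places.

Δs = (4 − 1.5)/3 = 5/6.
Left endpoints: 1.5, 7/3, 19/6.
f(1.5) = 6, f(7/3) = 34/9, f(19/6) = -11/9.
Sum = Δs · [f(1.5) + f(7/3) + f(19/6)].
Sum ≈ 7.1296.

7.1296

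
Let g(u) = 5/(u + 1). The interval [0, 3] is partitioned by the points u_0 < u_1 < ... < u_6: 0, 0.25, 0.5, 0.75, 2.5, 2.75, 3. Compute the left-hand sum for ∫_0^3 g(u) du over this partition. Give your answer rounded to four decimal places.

Subinterval widths: 0.25, 0.25, 0.25, 1.75, 0.25, 0.25.
Left endpoints: 0, 0.25, 0.5, 0.75, 2.5, 2.75.
g(0) = 5, g(0.25) = 4, g(0.5) = 10/3, g(0.75) = 20/7, g(2.5) = 10/7, g(2.75) = 4/3.
Sum = Σ Δu_i · g(u_i).
Sum ≈ 8.7738.

8.7738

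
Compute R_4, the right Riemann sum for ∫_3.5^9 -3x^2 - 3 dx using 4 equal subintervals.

-849.62109375

Δx = (9 − 3.5)/4 = 1.375.
Right endpoints: 4.875, 6.25, 7.625, 9.
f(4.875) = -74.296875, f(6.25) = -120.1875, f(7.625) = -177.421875, f(9) = -246.
Sum = Δx · [f(4.875) + f(6.25) + f(7.625) + f(9)].
Sum = -849.62109375.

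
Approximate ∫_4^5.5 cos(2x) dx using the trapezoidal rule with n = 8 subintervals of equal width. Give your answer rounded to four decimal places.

Δx = (5.5 − 4)/8 = 0.1875.
f(4) ≈ -0.1455, f(4.1875) ≈ -0.4978, f(4.375) ≈ -0.7808, f(4.5625) ≈ -0.9554, f(4.75) ≈ -0.9972, f(4.9375) ≈ -0.9004, f(5.125) ≈ -0.6784, f(5.3125) ≈ -0.3622, f(5.5) ≈ 0.0044.
T_8 = (Δx/2)·[f(x_0) + 2f(x_1) + ... + 2f(x_{7}) + f(x_8)].
Sum ≈ -0.9830.

-0.9830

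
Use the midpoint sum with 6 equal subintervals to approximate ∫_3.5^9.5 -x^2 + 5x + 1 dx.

-70

Δx = (9.5 − 3.5)/6 = 1.
Midpoints: 4, 5, 6, 7, 8, 9.
f(4) = 5, f(5) = 1, f(6) = -5, f(7) = -13, f(8) = -23, f(9) = -35.
Sum = Δx · [f(4) + f(5) + f(6) + ...].
Sum = -70.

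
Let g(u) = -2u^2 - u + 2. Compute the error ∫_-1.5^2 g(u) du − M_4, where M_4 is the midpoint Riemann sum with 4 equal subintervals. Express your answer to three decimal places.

Exact integral: ∫_-1.5^2 g(u) du ≈ -1.45833.
M_4 = -1.01171875.
Error ≈ -1.45833 − (-1.01171875) ≈ -0.447.

-0.447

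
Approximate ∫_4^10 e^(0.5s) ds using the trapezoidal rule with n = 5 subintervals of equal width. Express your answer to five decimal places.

Δs = (10 − 4)/5 = 1.2.
f(4) ≈ 7.38906, f(5.2) ≈ 13.46374, f(6.4) ≈ 24.53253, f(7.6) ≈ 44.70118, f(8.8) ≈ 81.45087, f(10) ≈ 148.41316.
T_5 = (Δs/2)·[f(s_0) + 2f(s_1) + ... + 2f(s_{4}) + f(s_5)].
Sum ≈ 290.45931.

290.45931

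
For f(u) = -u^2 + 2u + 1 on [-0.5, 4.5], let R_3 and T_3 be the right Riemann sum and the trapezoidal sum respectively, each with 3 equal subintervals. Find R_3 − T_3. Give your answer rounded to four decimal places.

-8.3333

R_3 ≈ -16.064815.
T_3 ≈ -7.731481.
R_3 − T_3 ≈ -8.3333.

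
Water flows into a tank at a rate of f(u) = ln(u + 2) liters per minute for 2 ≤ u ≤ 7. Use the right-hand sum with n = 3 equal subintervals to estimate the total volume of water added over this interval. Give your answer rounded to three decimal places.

Δu = (7 − 2)/3 = 5/3.
Right endpoints: 11/3, 16/3, 7.
f(11/3) ≈ 1.735, f(16/3) ≈ 1.992, f(7) ≈ 2.197.
Sum = Δu · [f(11/3) + f(16/3) + f(7)].
Sum ≈ 9.874.

9.874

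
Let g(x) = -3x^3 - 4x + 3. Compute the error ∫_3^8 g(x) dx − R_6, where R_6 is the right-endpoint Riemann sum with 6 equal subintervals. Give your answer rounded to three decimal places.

643.229

Exact integral: ∫_3^8 g(x) dx = -3106.25.
R_6 ≈ -3749.47917.
Error ≈ -3106.25 − (-3749.47917) ≈ 643.229.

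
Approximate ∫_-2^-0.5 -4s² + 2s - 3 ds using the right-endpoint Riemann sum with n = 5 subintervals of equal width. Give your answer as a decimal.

-16.14

Δs = (-0.5 − (-2))/5 = 0.3.
Right endpoints: -1.7, -1.4, -1.1, -0.8, -0.5.
f(-1.7) = -17.96, f(-1.4) = -13.64, f(-1.1) = -10.04, f(-0.8) = -7.16, f(-0.5) = -5.
Sum = Δs · [f(-1.7) + f(-1.4) + f(-1.1) + f(-0.8) + f(-0.5)].
Sum = -16.14.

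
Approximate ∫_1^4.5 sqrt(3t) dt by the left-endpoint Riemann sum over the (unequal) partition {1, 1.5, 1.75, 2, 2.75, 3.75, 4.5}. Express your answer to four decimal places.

9.1942

Subinterval widths: 0.5, 0.25, 0.25, 0.75, 1, 0.75.
Left endpoints: 1, 1.5, 1.75, 2, 2.75, 3.75.
f(1) ≈ 1.7321, f(1.5) ≈ 2.1213, f(1.75) ≈ 2.2913, f(2) ≈ 2.4495, f(2.75) ≈ 2.8723, f(3.75) ≈ 3.3541.
Sum = Σ Δt_i · f(t_i).
Sum ≈ 9.1942.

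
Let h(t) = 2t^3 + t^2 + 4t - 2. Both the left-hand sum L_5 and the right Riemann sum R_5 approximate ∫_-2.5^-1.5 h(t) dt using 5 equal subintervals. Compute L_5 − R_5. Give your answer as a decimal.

-4.9

L_5 = -25.44.
R_5 = -20.54.
L_5 − R_5 = -4.9.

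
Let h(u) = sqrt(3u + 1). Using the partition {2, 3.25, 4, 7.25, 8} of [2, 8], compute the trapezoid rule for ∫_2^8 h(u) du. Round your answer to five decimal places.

23.55781

Subinterval widths: 1.25, 0.75, 3.25, 0.75.
h(2) ≈ 2.64575, h(3.25) ≈ 3.27872, h(4) ≈ 3.60555, h(7.25) ≈ 4.76970, h(8) ≈ 5.00000.
On each subinterval the trapezoid contributes (Δu_i/2)·[h(u_{i-1}) + h(u_i)].
Sum ≈ 23.55781.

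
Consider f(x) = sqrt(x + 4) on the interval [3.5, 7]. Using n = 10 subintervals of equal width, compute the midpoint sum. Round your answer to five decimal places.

10.62901

Δx = (7 − 3.5)/10 = 0.35.
Midpoints: 3.675, 4.025, 4.375, 4.725, 5.075, 5.425, 5.775, 6.125, 6.475, 6.825.
f(3.675) ≈ 2.77038, f(4.025) ≈ 2.83284, f(4.375) ≈ 2.89396, f(4.725) ≈ 2.95381, f(5.075) ≈ 3.01247, f(5.425) ≈ 3.07002, f(5.775) ≈ 3.12650, f(6.125) ≈ 3.18198, f(6.475) ≈ 3.23651, f(6.825) ≈ 3.29014.
Sum = Δx · [f(3.675) + f(4.025) + f(4.375) + ...].
Sum ≈ 10.62901.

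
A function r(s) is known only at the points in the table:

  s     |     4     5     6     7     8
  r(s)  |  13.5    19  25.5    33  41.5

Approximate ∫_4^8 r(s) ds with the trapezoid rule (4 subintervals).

Δs = 1.
T_4 = (1/2)·[13.5 + 2·19 + 2·25.5 + 2·33 + 41.5] = 105.

105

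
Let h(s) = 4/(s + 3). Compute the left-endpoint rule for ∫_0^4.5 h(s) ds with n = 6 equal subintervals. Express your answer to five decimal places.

3.98254

Δs = (4.5 − 0)/6 = 0.75.
Left endpoints: 0, 0.75, 1.5, 2.25, 3, 3.75.
h(0) = 4/3, h(0.75) = 16/15, h(1.5) = 8/9, h(2.25) = 16/21, h(3) = 2/3, h(3.75) = 16/27.
Sum = Δs · [h(0) + h(0.75) + h(1.5) + ...].
Sum ≈ 3.98254.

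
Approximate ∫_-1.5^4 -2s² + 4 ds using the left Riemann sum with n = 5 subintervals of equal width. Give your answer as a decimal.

Δs = (4 − (-1.5))/5 = 1.1.
Left endpoints: -1.5, -0.4, 0.7, 1.8, 2.9.
f(-1.5) = -0.5, f(-0.4) = 3.68, f(0.7) = 3.02, f(1.8) = -2.48, f(2.9) = -12.82.
Sum = Δs · [f(-1.5) + f(-0.4) + f(0.7) + f(1.8) + f(2.9)].
Sum = -10.01.

-10.01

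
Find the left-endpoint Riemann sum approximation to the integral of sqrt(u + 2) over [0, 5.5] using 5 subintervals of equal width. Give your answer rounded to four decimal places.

11.0619

Δu = (5.5 − 0)/5 = 1.1.
Left endpoints: 0, 1.1, 2.2, 3.3, 4.4.
f(0) ≈ 1.4142, f(1.1) ≈ 1.7607, f(2.2) ≈ 2.0494, f(3.3) ≈ 2.3022, f(4.4) ≈ 2.5298.
Sum = Δu · [f(0) + f(1.1) + f(2.2) + f(3.3) + f(4.4)].
Sum ≈ 11.0619.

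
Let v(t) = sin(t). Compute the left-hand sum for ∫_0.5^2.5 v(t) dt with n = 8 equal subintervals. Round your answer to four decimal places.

Δt = (2.5 − 0.5)/8 = 0.25.
Left endpoints: 0.5, 0.75, 1, 1.25, 1.5, 1.75, 2, 2.25.
v(0.5) ≈ 0.4794, v(0.75) ≈ 0.6816, v(1) ≈ 0.8415, v(1.25) ≈ 0.9490, v(1.5) ≈ 0.9975, v(1.75) ≈ 0.9840, v(2) ≈ 0.9093, v(2.25) ≈ 0.7781.
Sum = Δt · [v(0.5) + v(0.75) + v(1) + ...].
Sum ≈ 1.6551.

1.6551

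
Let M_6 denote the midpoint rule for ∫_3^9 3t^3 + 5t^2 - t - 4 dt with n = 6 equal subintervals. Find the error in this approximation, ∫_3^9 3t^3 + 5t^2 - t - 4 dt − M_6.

Exact integral: ∫_3^9 f(t) dt = 5970.
M_6 = 5940.5.
Error = 5970 − 5940.5 = 29.5.

29.5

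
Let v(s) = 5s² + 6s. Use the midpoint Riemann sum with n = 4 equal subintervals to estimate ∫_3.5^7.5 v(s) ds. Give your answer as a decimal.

Δs = (7.5 − 3.5)/4 = 1.
Midpoints: 4, 5, 6, 7.
v(4) = 104, v(5) = 155, v(6) = 216, v(7) = 287.
Sum = Δs · [v(4) + v(5) + v(6) + v(7)].
Sum = 762.

762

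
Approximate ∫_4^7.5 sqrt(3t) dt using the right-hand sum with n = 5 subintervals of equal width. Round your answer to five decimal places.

14.92247

Δt = (7.5 − 4)/5 = 0.7.
Right endpoints: 4.7, 5.4, 6.1, 6.8, 7.5.
f(4.7) ≈ 3.75500, f(5.4) ≈ 4.02492, f(6.1) ≈ 4.27785, f(6.8) ≈ 4.51664, f(7.5) ≈ 4.74342.
Sum = Δt · [f(4.7) + f(5.4) + f(6.1) + f(6.8) + f(7.5)].
Sum ≈ 14.92247.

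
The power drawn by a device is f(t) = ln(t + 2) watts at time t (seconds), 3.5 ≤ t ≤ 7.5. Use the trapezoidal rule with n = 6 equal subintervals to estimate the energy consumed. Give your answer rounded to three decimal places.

8.008

Δt = (7.5 − 3.5)/6 = 2/3.
f(3.5) ≈ 1.705, f(25/6) ≈ 1.819, f(29/6) ≈ 1.922, f(5.5) ≈ 2.015, f(37/6) ≈ 2.100, f(41/6) ≈ 2.179, f(7.5) ≈ 2.251.
T_6 = (Δt/2)·[f(t_0) + 2f(t_1) + ... + 2f(t_{5}) + f(t_6)].
Sum ≈ 8.008.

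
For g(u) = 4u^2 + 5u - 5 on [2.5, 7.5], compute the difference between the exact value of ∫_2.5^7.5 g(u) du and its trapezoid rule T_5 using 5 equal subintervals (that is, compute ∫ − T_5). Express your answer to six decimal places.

-3.333333

Exact integral: ∫_2.5^7.5 g(u) du ≈ 641.66666667.
T_5 = 645.
Error ≈ 641.66666667 − 645 ≈ -3.333333.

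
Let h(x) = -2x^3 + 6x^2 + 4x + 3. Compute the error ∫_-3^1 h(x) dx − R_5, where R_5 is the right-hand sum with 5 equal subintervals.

30.08

Exact integral: ∫_-3^1 h(x) dx = 92.
R_5 = 61.92.
Error = 92 − 61.92 = 30.08.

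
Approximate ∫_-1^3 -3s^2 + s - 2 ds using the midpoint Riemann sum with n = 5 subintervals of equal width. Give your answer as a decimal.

Δs = (3 − (-1))/5 = 0.8.
Midpoints: -0.6, 0.2, 1, 1.8, 2.6.
f(-0.6) = -3.68, f(0.2) = -1.92, f(1) = -4, f(1.8) = -9.92, f(2.6) = -19.68.
Sum = Δs · [f(-0.6) + f(0.2) + f(1) + f(1.8) + f(2.6)].
Sum = -31.36.

-31.36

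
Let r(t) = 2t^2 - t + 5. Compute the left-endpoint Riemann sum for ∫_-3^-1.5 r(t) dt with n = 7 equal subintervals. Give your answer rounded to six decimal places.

Δt = (-1.5 − (-3))/7 = 3/14.
Left endpoints: -3, -39/14, -18/7, -33/14, -15/7, -27/14, -12/7.
r(-3) = 26, r(-39/14) = 1142/49, r(-18/7) = 1019/49, r(-33/14) = 905/49, r(-15/7) = 800/49, r(-27/14) = 704/49, r(-12/7) = 617/49.
Sum = Δt · [r(-3) + r(-39/14) + r(-18/7) + ...].
Sum ≈ 28.255102.

28.255102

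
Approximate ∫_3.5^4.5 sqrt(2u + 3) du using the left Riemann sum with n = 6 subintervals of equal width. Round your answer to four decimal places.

3.2903

Δu = (4.5 − 3.5)/6 = 1/6.
Left endpoints: 3.5, 11/3, 23/6, 4, 25/6, 13/3.
f(3.5) ≈ 3.1623, f(11/3) ≈ 3.2146, f(23/6) ≈ 3.2660, f(4) ≈ 3.3166, f(25/6) ≈ 3.3665, f(13/3) ≈ 3.4157.
Sum = Δu · [f(3.5) + f(11/3) + f(23/6) + ...].
Sum ≈ 3.2903.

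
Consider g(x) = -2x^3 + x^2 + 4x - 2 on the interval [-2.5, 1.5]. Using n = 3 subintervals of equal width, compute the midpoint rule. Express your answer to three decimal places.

Δx = (1.5 − (-2.5))/3 = 4/3.
Midpoints: -11/6, -0.5, 5/6.
g(-11/6) = 343/54, g(-0.5) = -3.5, g(5/6) = 47/54.
Sum = Δx · [g(-11/6) + g(-0.5) + g(5/6)].
Sum ≈ 4.963.

4.963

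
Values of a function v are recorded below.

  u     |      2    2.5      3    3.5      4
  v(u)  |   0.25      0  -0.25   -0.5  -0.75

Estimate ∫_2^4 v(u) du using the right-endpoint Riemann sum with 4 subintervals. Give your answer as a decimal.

Δu = 0.5.
Sum = 0.5·[0 + (-0.25) + (-0.5) + (-0.75)] = -0.75.

-0.75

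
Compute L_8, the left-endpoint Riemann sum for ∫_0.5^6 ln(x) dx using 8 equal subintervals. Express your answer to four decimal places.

Δx = (6 − 0.5)/8 = 0.6875.
Left endpoints: 0.5, 1.1875, 1.875, 2.5625, 3.25, 3.9375, 4.625, 5.3125.
f(0.5) ≈ -0.6931, f(1.1875) ≈ 0.1719, f(1.875) ≈ 0.6286, f(2.5625) ≈ 0.9410, f(3.25) ≈ 1.1787, f(3.9375) ≈ 1.3705, f(4.625) ≈ 1.5315, f(5.3125) ≈ 1.6701.
Sum = Δx · [f(0.5) + f(1.1875) + f(1.875) + ...].
Sum ≈ 4.6743.

4.6743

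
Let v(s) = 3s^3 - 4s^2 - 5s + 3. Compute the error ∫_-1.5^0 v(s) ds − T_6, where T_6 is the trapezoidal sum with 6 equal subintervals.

Exact integral: ∫_-1.5^0 v(s) ds = 1.828125.
T_6 = 1.66015625.
Error = 1.828125 − 1.66015625 = 0.16796875.

0.16796875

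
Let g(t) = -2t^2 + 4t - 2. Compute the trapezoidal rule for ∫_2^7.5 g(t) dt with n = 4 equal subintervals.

Δt = (7.5 − 2)/4 = 1.375.
g(2) = -2, g(3.375) = -11.28125, g(4.75) = -28.125, g(6.125) = -52.53125, g(7.5) = -84.5.
T_4 = (Δt/2)·[g(t_0) + 2g(t_1) + 2g(t_2) + 2g(t_3) + g(t_4)].
Sum = -185.8828125.

-185.8828125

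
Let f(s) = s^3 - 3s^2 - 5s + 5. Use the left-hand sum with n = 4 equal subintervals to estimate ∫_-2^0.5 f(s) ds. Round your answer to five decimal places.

Δs = (0.5 − (-2))/4 = 0.625.
Left endpoints: -2, -1.375, -0.75, -0.125.
f(-2) = -5, f(-1.375) = 1845/512, f(-0.75) = 6.640625, f(-0.125) = 2855/512.
Sum = Δs · [f(-2) + f(-1.375) + f(-0.75) + f(-0.125)].
Sum ≈ 6.76270.

6.76270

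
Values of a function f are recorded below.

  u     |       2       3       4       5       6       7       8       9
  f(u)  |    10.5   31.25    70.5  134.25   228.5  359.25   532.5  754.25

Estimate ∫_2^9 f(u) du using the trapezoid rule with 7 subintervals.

1738.625

Δu = 1.
T_7 = (1/2)·[10.5 + 2·31.25 + 2·70.5 + 2·134.25 + 2·228.5 + 2·359.25 + 2·532.5 + 754.25] = 1738.625.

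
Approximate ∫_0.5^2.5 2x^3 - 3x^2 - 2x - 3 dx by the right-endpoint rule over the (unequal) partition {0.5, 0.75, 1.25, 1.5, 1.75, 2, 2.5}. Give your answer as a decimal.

-5.71875

Subinterval widths: 0.25, 0.5, 0.25, 0.25, 0.25, 0.5.
Right endpoints: 0.75, 1.25, 1.5, 1.75, 2, 2.5.
f(0.75) = -5.34375, f(1.25) = -6.28125, f(1.5) = -6, f(1.75) = -4.96875, f(2) = -3, f(2.5) = 4.5.
Sum = Σ Δx_i · f(x_i).
Sum = -5.71875.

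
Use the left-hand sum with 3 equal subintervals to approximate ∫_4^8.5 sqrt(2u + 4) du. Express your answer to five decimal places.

17.36959

Δu = (8.5 − 4)/3 = 1.5.
Left endpoints: 4, 5.5, 7.
f(4) ≈ 3.46410, f(5.5) ≈ 3.87298, f(7) ≈ 4.24264.
Sum = Δu · [f(4) + f(5.5) + f(7)].
Sum ≈ 17.36959.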